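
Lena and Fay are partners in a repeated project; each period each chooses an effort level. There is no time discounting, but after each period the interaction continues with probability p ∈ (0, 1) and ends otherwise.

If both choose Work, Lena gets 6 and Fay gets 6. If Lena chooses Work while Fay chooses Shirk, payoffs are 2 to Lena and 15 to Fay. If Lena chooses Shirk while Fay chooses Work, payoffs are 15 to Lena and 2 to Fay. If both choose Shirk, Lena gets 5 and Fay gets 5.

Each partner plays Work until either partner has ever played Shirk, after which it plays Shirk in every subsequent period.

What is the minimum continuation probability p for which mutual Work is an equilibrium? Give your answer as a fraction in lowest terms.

9/10

Expected cooperation value is 6 + p·6 + p²·6 + … = 6/(1−p); deviation gives 15 + p·5/(1−p).
6 ≥ 15(1−p) + 5p ⇒ 10p ≥ 9 ⇒ p ≥ 9/10.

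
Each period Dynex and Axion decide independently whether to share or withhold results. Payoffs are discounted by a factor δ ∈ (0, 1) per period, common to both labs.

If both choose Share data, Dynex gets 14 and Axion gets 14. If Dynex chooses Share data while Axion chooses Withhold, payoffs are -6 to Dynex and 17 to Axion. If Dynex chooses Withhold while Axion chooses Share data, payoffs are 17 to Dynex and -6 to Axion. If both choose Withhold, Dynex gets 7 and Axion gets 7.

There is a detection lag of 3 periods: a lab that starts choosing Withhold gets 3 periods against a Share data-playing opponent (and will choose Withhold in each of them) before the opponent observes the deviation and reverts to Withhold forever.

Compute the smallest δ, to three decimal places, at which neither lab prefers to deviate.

0.669

Deviating for the 3 undetected periods gains 17−14 = 3 per period over cooperation, then loses 14−7 = 7 per period forever once punishment starts.
Gain: 3(1 + δ + … + δ^2); loss: 7·δ^3/(1−δ).
No profitable deviation ⇔ 3(1−δ^3) ≤ 7·δ^3, i.e. δ^3 ≥ 3/(3+7) = 3/10.
Hence δ ≥ (3/10)^(1/3) ≈ 0.669.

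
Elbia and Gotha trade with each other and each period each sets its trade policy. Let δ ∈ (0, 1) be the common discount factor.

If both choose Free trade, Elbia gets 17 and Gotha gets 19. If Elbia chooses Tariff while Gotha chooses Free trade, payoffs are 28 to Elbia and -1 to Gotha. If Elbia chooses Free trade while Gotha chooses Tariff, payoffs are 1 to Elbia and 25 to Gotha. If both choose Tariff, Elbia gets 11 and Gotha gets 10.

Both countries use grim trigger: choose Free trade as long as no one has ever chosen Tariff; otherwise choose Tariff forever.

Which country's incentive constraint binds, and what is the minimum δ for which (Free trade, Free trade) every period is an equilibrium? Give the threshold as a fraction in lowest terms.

Elbia; δ ≥ 11/17

For Elbia: deviation gain 28−17 = 11, per-period punishment loss 17−11 = 6. IC gives δ ≥ 11/17.
For Gotha: gain 6, loss 9 per period, so δ ≥ 6/15 = 2/5.
The tighter constraint is Elbia's, so cooperation needs δ ≥ 11/17.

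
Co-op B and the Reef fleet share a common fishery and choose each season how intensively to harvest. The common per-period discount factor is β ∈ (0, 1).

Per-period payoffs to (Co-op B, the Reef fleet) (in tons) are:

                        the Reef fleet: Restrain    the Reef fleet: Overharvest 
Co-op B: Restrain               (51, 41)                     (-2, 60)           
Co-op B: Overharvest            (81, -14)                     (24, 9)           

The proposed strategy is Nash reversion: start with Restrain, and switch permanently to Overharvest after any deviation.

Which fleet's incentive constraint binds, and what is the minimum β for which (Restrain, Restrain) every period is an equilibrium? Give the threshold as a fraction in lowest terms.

Co-op B's threshold: (81−51)/(81−24) = 10/19.
the Reef fleet's threshold: (60−41)/(60−9) = 19/51.
10/19 > 19/51, so Co-op B binds and β* = 10/19.

Co-op B; β ≥ 10/19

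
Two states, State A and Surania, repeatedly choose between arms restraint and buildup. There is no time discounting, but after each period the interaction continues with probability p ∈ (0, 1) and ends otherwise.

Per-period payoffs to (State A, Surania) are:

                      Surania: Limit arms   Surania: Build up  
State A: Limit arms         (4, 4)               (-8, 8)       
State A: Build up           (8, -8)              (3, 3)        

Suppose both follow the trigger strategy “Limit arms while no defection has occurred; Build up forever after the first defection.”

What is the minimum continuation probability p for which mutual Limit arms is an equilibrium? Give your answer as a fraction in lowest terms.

With no time discounting, the continuation probability p plays the role of the discount factor.
Grim-trigger IC: 4/(1−p) ≥ 8 + 3p/(1−p) ⇒ p ≥ (8−4)/(8−3) = 4/5.

4/5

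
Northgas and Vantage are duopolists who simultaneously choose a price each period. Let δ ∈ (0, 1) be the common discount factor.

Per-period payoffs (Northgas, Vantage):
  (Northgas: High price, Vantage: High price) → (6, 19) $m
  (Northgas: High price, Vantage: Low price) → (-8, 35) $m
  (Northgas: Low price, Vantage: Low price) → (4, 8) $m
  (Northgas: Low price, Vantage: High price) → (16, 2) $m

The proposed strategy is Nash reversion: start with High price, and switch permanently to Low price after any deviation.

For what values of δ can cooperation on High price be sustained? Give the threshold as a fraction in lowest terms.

5/6

For Northgas: deviation gain 16−6 = 10, per-period punishment loss 6−4 = 2. IC gives δ ≥ 10/12 = 5/6.
For Vantage: gain 16, loss 11 per period, so δ ≥ 16/27.
The tighter constraint is Northgas's, so cooperation needs δ ≥ 5/6.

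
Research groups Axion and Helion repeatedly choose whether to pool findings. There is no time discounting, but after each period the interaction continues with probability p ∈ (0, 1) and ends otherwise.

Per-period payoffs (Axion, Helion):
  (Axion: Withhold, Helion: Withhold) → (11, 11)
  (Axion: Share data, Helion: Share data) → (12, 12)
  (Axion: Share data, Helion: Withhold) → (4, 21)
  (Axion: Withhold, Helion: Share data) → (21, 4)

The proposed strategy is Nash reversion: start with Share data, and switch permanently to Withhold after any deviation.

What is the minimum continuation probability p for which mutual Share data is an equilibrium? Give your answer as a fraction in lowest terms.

9/10

Expected cooperation value is 12 + p·12 + p²·12 + … = 12/(1−p); deviation gives 21 + p·11/(1−p).
12 ≥ 21(1−p) + 11p ⇒ 10p ≥ 9 ⇒ p ≥ 9/10.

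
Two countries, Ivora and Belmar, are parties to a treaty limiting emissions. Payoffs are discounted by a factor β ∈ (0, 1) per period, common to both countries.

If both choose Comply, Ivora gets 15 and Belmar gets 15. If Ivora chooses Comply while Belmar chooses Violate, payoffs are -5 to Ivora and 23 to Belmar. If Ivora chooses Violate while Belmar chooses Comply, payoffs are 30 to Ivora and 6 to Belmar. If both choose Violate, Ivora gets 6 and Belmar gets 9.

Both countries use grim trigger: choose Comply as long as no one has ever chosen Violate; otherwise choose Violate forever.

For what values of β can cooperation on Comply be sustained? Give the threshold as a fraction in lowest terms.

5/8

Ivora: cooperation gives 15 each period; deviation gives 30 once then 6 forever.
  15/(1−β) ≥ 30 + 6β/(1−β) ⇒ β ≥ 15/24 = 5/8.
Belmar: cooperation gives 15 each period; deviation gives 23 once then 9 forever.
  β ≥ 8/14 = 4/7.
Both must hold, so the binding constraint is Ivora's: β ≥ 5/8.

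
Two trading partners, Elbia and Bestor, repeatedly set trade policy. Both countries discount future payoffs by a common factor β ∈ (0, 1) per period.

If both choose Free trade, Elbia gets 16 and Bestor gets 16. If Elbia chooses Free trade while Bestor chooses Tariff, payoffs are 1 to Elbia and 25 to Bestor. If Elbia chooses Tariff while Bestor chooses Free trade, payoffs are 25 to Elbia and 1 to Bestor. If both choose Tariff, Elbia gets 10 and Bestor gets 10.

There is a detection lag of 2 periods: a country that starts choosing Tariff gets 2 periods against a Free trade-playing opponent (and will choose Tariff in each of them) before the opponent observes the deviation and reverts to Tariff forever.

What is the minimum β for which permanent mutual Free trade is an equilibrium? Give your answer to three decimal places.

A deviator earns 25 for 2 periods, then 10 forever; cooperating earns 16 forever. Multiplying the IC by (1−β):
16 ≥ 25(1−β^2) + 10β^2, so 15·β^2 ≥ 9 and β^2 ≥ 3/5.
β ≥ (3/5)^(1/2) ≈ 0.775.

0.775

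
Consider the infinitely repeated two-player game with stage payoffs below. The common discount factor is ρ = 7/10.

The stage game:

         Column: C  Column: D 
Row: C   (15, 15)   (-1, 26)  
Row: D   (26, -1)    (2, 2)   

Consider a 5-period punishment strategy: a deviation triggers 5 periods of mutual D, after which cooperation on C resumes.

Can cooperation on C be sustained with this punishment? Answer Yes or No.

A one-shot deviation gives 26 now, then 2 for 5 periods, then back to 15.
Gain from deviating: (26−15) today; loss: (15−2) in each of the next 5 periods.
No-deviation condition: (15−2)(ρ+…+ρ^5) ≥ 26−15, i.e. ρ+…+ρ^5 ≥ 11/13.
At ρ = 7/10: ρ+…+ρ^5 = 1.9412 ≥ 0.8462.
So cooperation is sustainable.

Yes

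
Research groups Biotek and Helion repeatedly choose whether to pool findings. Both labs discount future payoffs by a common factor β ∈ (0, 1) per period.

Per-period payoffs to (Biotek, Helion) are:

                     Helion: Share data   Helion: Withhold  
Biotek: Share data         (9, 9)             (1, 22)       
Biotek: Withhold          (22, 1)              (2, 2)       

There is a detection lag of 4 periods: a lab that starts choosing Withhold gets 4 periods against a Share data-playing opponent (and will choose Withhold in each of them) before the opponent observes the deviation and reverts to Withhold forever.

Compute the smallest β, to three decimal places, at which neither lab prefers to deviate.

0.898

Deviating for the 4 undetected periods gains 22−9 = 13 per period over cooperation, then loses 9−2 = 7 per period forever once punishment starts.
Gain: 13(1 + β + … + β^3); loss: 7·β^4/(1−β).
No profitable deviation ⇔ 13(1−β^4) ≤ 7·β^4, i.e. β^4 ≥ 13/(13+7) = 13/20.
Hence β ≥ (13/20)^(1/4) ≈ 0.898.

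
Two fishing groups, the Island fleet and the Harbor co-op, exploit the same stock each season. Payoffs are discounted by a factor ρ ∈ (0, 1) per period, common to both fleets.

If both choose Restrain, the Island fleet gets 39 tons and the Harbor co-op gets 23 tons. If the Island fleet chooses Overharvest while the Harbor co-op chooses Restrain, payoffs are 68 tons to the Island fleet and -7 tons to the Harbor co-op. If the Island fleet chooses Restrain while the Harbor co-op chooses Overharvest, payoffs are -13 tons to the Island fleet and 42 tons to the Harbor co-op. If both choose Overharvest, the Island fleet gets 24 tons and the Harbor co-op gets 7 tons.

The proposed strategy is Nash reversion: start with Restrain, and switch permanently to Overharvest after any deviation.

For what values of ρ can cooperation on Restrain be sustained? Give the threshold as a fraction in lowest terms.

the Island fleet's threshold: (68−39)/(68−24) = 29/44.
the Harbor co-op's threshold: (42−23)/(42−7) = 19/35.
29/44 > 19/35, so the Island fleet binds and ρ* = 29/44.

29/44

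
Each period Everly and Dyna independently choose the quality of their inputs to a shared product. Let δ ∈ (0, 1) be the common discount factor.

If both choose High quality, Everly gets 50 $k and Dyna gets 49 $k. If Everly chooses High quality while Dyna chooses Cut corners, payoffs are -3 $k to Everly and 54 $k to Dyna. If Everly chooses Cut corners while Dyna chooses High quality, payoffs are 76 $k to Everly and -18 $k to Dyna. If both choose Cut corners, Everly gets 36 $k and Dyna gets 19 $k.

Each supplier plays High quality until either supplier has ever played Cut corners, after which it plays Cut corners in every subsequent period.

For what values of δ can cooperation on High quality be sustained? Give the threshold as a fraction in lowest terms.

13/20

Everly's threshold: (76−50)/(76−36) = 13/20.
Dyna's threshold: (54−49)/(54−19) = 1/7.
13/20 > 1/7, so Everly binds and δ* = 13/20.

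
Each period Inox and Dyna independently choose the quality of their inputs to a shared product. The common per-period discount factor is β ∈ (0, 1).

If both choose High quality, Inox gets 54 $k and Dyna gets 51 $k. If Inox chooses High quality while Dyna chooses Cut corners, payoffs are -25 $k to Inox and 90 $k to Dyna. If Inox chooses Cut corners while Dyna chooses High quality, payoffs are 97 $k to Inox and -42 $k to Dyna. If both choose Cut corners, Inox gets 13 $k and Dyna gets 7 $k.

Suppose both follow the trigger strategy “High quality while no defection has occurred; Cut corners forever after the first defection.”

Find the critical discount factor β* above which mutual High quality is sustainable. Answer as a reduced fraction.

Inox: cooperation gives 54 each period; deviation gives 97 once then 13 forever.
  54/(1−β) ≥ 97 + 13β/(1−β) ⇒ β ≥ 43/84.
Dyna: cooperation gives 51 each period; deviation gives 90 once then 7 forever.
  β ≥ 39/83.
Both must hold, so the binding constraint is Inox's: β ≥ 43/84.

43/84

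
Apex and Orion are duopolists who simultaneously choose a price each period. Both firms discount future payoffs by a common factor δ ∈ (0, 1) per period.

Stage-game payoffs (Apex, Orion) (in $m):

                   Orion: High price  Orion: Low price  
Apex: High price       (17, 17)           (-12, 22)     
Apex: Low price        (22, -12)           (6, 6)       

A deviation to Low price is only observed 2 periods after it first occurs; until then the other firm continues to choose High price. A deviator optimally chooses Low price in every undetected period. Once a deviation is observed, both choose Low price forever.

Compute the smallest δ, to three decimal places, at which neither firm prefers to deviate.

0.559

Deviating for the 2 undetected periods gains 22−17 = 5 per period over cooperation, then loses 17−6 = 11 per period forever once punishment starts.
Gain: 5(1 + δ + … + δ^1); loss: 11·δ^2/(1−δ).
No profitable deviation ⇔ 5(1−δ^2) ≤ 11·δ^2, i.e. δ^2 ≥ 5/(5+11) = 5/16.
Hence δ ≥ (5/16)^(1/2) ≈ 0.559.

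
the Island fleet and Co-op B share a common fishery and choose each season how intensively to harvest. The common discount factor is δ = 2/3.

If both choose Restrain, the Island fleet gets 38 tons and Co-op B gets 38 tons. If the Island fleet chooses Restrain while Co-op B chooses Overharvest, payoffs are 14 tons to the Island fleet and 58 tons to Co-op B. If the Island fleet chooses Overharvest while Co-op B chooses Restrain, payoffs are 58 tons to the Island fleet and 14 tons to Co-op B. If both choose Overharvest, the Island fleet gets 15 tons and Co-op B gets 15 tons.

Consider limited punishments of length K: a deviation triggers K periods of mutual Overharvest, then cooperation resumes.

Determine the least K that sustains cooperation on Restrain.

No profitable deviation requires (38−15)(δ+…+δ^K) ≥ 58−38, i.e. δ+…+δ^K ≥ 20/23 ≈ 0.8696.
With δ = 2/3, the partial sums are K=1: 0.6667, K=2: 1.1111.
K = 2 is the first length at which the sum reaches 0.8696.

2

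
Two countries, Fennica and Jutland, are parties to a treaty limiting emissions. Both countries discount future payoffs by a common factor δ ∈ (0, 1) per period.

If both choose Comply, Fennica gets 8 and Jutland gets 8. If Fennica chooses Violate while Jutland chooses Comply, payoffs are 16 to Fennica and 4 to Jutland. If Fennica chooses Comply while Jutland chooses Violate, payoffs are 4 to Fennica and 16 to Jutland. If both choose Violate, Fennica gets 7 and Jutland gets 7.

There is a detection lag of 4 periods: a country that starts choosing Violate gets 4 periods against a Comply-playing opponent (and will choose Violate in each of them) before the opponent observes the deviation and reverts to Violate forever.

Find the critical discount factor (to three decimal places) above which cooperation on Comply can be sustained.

Deviating for the 4 undetected periods gains 16−8 = 8 per period over cooperation, then loses 8−7 = 1 per period forever once punishment starts.
Gain: 8(1 + δ + … + δ^3); loss: 1·δ^4/(1−δ).
No profitable deviation ⇔ 8(1−δ^4) ≤ 1·δ^4, i.e. δ^4 ≥ 8/(8+1) = 8/9.
Hence δ ≥ (8/9)^(1/4) ≈ 0.971.

0.971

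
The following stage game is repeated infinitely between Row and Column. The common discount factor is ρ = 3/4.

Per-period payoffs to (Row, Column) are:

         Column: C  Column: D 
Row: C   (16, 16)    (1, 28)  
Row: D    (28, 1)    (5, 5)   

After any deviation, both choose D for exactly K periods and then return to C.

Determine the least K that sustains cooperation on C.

Need Σ_{k=1}^{K} ρ^k ≥ (28−16)/(16−5) = 1.0909 at ρ = 3/4.
At K = 1 the sum is 0.7500 < 1.0909; at K = 2 it is 1.3125 ≥ 1.0909.
So the minimum punishment length is K = 2.

2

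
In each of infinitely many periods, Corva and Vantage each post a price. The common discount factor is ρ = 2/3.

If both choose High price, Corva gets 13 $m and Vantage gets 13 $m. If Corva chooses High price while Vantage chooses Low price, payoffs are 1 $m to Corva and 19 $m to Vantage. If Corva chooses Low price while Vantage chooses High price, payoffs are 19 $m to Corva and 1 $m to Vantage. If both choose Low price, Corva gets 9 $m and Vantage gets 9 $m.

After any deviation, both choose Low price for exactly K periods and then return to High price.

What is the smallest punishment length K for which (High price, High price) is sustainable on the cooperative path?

IC: ρ(1−ρ^K)/(1−ρ) ≥ (19−13)/(13−9) = 3/2.
With ρ = 2/3: need 1 − ρ^K ≥ 3/2·(1−2/3)/(2/3), i.e. ρ^K ≤ 0.2500.
Since (2/3)^3 = 0.2963 and (2/3)^4 = 0.1975, the smallest such K is 4.

4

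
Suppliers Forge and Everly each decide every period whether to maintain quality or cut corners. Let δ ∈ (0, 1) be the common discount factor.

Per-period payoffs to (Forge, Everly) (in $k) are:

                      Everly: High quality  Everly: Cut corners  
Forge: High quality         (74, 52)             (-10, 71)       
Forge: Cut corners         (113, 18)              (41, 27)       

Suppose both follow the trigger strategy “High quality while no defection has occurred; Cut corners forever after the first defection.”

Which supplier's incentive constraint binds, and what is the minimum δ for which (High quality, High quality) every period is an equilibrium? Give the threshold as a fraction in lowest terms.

Forge; δ ≥ 13/24

Forge: cooperation gives 74 each period; deviation gives 113 once then 41 forever.
  74/(1−δ) ≥ 113 + 41δ/(1−δ) ⇒ δ ≥ 39/72 = 13/24.
Everly: cooperation gives 52 each period; deviation gives 71 once then 27 forever.
  δ ≥ 19/44.
Both must hold, so the binding constraint is Forge's: δ ≥ 13/24.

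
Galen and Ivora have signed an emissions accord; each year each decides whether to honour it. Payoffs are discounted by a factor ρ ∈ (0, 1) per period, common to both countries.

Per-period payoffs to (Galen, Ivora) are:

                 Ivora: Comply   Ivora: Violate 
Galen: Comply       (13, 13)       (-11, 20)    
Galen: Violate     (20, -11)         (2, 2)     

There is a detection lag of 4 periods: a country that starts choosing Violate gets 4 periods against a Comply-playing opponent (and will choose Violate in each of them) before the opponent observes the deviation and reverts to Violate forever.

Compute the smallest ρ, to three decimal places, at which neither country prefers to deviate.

0.790

The best deviation is to choose Violate for all 4 undetected periods, earning 20 each, then 2 forever once detected.
Deviation value: 20(1−ρ^4)/(1−ρ) + 2ρ^4/(1−ρ); cooperation value: 13/(1−ρ).
IC: 13 ≥ 20(1−ρ^4) + 2ρ^4 = 20 − 18ρ^4.
So ρ^4 ≥ 7/18, giving ρ ≥ (7/18)^(1/4) ≈ 0.790.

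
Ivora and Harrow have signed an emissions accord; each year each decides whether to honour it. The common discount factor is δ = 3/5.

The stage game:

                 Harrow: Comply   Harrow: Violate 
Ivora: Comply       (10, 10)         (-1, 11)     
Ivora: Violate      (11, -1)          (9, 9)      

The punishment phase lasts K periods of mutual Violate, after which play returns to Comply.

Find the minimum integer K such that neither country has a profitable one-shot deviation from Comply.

Need Σ_{k=1}^{K} δ^k ≥ (11−10)/(10−9) = 1.0000 at δ = 3/5.
At K = 2 the sum is 0.9600 < 1.0000; at K = 3 it is 1.1760 ≥ 1.0000.
So the minimum punishment length is K = 3.

3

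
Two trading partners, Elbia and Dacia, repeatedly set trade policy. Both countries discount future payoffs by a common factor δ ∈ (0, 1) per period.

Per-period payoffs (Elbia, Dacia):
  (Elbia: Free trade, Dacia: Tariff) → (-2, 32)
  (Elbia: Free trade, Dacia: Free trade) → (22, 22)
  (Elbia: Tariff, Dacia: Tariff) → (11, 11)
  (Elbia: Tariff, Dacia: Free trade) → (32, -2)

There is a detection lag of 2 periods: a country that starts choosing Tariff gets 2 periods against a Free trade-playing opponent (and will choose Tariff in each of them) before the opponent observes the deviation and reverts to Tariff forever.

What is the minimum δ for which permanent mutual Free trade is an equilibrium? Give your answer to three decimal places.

0.690

Deviating for the 2 undetected periods gains 32−22 = 10 per period over cooperation, then loses 22−11 = 11 per period forever once punishment starts.
Gain: 10(1 + δ + … + δ^1); loss: 11·δ^2/(1−δ).
No profitable deviation ⇔ 10(1−δ^2) ≤ 11·δ^2, i.e. δ^2 ≥ 10/(10+11) = 10/21.
Hence δ ≥ (10/21)^(1/2) ≈ 0.690.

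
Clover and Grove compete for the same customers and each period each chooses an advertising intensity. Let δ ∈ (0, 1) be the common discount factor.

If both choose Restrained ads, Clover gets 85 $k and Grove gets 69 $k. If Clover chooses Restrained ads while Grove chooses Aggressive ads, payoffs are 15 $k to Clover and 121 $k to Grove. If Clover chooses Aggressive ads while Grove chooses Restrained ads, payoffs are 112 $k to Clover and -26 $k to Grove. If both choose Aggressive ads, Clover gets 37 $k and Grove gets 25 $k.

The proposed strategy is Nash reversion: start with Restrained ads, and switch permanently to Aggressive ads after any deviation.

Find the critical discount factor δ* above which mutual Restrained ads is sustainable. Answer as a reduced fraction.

13/24

For Clover: deviation gain 112−85 = 27, per-period punishment loss 85−37 = 48. IC gives δ ≥ 27/75 = 9/25.
For Grove: gain 52, loss 44 per period, so δ ≥ 52/96 = 13/24.
The tighter constraint is Grove's, so cooperation needs δ ≥ 13/24.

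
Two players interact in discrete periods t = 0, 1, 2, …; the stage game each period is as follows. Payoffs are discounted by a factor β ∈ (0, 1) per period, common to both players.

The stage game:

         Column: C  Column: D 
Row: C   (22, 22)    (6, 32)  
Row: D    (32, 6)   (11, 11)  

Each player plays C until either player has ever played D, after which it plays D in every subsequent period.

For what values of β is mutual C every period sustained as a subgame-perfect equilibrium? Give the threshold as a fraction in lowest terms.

10/21

22/(1−β) ≥ 32 + 11β/(1−β)
22 ≥ 32 − 21β
β ≥ 10/21.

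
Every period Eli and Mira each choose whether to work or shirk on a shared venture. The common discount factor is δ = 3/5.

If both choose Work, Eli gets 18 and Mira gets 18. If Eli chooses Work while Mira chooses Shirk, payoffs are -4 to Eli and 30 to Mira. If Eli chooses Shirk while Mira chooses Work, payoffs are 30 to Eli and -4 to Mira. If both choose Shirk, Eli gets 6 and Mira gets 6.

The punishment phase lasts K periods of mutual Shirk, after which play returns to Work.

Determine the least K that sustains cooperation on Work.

IC: δ(1−δ^K)/(1−δ) ≥ (30−18)/(18−6) = 1.
With δ = 3/5: need 1 − δ^K ≥ 1·(1−3/5)/(3/5), i.e. δ^K ≤ 0.3333.
Since (3/5)^2 = 0.3600 and (3/5)^3 = 0.2160, the smallest such K is 3.

3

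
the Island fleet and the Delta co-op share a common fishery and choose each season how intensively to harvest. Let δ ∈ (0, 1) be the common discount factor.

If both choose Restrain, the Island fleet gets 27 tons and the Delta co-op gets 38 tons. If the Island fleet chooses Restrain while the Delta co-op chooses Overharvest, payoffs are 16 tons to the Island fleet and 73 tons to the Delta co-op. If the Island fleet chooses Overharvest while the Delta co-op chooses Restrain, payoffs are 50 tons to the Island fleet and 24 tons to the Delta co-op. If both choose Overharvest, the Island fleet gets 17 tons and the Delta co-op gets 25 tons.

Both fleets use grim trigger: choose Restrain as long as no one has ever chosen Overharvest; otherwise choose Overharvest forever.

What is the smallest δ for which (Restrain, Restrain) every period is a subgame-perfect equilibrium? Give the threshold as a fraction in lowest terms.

35/48

the Island fleet: cooperation gives 27 each period; deviation gives 50 once then 17 forever.
  27/(1−δ) ≥ 50 + 17δ/(1−δ) ⇒ δ ≥ 23/33.
the Delta co-op: cooperation gives 38 each period; deviation gives 73 once then 25 forever.
  δ ≥ 35/48.
Both must hold, so the binding constraint is the Delta co-op's: δ ≥ 35/48.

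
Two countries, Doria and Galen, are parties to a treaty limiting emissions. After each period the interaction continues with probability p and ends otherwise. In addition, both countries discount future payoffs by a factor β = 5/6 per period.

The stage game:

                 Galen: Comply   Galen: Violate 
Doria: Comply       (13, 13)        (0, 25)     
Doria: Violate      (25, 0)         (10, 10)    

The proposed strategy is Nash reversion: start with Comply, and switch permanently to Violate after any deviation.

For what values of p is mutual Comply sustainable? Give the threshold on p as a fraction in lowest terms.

With continuation probability p and discount β, the effective per-period discount factor is βp.
Grim-trigger IC: βp ≥ (25−13)/(25−10) = 4/5.
So p ≥ (4/5)/(5/6) = 24/25.

24/25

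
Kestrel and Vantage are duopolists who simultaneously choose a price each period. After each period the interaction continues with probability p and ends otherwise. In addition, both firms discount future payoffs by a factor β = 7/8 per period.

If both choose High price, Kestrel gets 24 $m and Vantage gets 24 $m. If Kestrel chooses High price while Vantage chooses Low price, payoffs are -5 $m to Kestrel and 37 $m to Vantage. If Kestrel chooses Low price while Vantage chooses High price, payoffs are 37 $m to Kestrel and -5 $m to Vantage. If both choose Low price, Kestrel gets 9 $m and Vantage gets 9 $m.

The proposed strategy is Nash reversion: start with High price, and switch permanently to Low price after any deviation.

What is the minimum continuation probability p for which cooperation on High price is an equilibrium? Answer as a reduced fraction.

26/49

With continuation probability p and discount β, the effective per-period discount factor is βp.
Grim-trigger IC: βp ≥ (37−24)/(37−9) = 13/28.
So p ≥ (13/28)/(7/8) = 26/49.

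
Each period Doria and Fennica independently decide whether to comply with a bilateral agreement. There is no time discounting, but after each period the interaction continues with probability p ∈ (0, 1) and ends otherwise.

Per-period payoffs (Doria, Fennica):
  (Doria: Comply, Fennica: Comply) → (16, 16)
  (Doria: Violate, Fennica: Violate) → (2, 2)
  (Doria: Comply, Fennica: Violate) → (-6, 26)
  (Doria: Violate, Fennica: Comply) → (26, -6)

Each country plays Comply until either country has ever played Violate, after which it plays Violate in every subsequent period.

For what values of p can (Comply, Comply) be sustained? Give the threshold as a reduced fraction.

Expected cooperation value is 16 + p·16 + p²·16 + … = 16/(1−p); deviation gives 26 + p·2/(1−p).
16 ≥ 26(1−p) + 2p ⇒ 24p ≥ 10 ⇒ p ≥ 10/24 = 5/12.

5/12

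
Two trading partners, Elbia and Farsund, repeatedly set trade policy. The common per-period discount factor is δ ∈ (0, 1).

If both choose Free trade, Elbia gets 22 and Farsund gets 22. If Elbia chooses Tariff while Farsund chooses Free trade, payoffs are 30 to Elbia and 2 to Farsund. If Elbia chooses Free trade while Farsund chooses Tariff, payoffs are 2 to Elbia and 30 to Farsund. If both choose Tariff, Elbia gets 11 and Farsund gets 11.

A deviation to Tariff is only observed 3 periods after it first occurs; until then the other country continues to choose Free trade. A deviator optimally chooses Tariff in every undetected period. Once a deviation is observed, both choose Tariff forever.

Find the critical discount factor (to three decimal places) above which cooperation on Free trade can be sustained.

The best deviation is to choose Tariff for all 3 undetected periods, earning 30 each, then 11 forever once detected.
Deviation value: 30(1−δ^3)/(1−δ) + 11δ^3/(1−δ); cooperation value: 22/(1−δ).
IC: 22 ≥ 30(1−δ^3) + 11δ^3 = 30 − 19δ^3.
So δ^3 ≥ 8/19, giving δ ≥ (8/19)^(1/3) ≈ 0.750.

0.750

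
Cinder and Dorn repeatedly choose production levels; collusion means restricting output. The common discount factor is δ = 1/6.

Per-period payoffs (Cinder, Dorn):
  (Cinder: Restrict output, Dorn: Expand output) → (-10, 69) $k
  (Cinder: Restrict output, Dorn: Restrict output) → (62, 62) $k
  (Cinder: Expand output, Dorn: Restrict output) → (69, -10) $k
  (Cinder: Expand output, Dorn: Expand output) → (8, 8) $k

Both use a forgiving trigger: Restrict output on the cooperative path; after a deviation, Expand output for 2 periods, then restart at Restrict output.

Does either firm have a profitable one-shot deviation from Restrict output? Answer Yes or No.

No

A one-shot deviation gives 69 now, then 8 for 2 periods, then back to 62.
Gain from deviating: (69−62) today; loss: (62−8) in each of the next 2 periods.
No-deviation condition: (62−8)(δ+…+δ^2) ≥ 69−62, i.e. δ+…+δ^2 ≥ 7/54.
At δ = 1/6: δ+…+δ^2 = 0.1944 ≥ 0.1296.
So cooperation is sustainable.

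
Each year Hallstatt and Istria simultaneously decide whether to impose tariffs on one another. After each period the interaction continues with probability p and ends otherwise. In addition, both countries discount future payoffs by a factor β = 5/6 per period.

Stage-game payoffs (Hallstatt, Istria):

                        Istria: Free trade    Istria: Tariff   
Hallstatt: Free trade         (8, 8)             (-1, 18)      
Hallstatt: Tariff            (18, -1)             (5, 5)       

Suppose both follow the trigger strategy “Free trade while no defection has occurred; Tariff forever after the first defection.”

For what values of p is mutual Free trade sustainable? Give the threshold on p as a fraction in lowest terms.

12/13

Expected continuation weight on next period's payoff is β·p = 5/6·p, which plays the role of the discount factor.
Cooperation requires 5/6·p ≥ (18−8)/(18−5) = 10/13, hence p ≥ 12/13.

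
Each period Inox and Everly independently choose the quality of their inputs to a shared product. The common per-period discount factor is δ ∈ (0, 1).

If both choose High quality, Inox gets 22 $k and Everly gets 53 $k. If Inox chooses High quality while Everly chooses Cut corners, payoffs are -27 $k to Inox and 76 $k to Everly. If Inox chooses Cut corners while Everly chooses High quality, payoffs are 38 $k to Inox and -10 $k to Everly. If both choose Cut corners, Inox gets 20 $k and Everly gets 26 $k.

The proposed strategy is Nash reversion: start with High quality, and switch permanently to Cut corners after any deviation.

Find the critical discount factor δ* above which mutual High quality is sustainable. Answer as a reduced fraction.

Inox: cooperation gives 22 each period; deviation gives 38 once then 20 forever.
  22/(1−δ) ≥ 38 + 20δ/(1−δ) ⇒ δ ≥ 16/18 = 8/9.
Everly: cooperation gives 53 each period; deviation gives 76 once then 26 forever.
  δ ≥ 23/50.
Both must hold, so the binding constraint is Inox's: δ ≥ 8/9.

8/9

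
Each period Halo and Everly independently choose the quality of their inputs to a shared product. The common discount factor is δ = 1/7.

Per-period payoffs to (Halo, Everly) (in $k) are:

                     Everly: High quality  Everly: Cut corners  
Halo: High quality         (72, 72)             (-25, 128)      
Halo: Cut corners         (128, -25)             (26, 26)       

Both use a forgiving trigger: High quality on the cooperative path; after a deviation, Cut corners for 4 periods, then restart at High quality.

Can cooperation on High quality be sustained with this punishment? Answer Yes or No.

Comparing payoff streams over the 5 periods until play realigns: cooperate → 72(1+δ+…+δ^4); deviate → 128 + 26(δ+…+δ^4).
Cooperation is sustained iff (72−26)(δ+…+δ^4) ≥ 128−72.
δ+…+δ^4 = 1/7·(1−(1/7)^4)/(1−1/7) = 0.1666, and (128−72)/(72−26) = 1.2174.
0.1666 < 1.2174, so cooperation is not sustainable.

No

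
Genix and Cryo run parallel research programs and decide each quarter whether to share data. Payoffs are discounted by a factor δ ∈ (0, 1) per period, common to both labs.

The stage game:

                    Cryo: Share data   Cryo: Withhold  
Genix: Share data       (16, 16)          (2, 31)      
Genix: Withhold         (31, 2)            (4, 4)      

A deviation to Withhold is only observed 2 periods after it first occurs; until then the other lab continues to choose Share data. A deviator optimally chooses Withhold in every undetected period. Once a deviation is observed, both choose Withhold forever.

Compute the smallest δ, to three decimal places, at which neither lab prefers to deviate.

The best deviation is to choose Withhold for all 2 undetected periods, earning 31 each, then 4 forever once detected.
Deviation value: 31(1−δ^2)/(1−δ) + 4δ^2/(1−δ); cooperation value: 16/(1−δ).
IC: 16 ≥ 31(1−δ^2) + 4δ^2 = 31 − 27δ^2.
So δ^2 ≥ 15/27 = 5/9, giving δ ≥ (5/9)^(1/2) ≈ 0.745.

0.745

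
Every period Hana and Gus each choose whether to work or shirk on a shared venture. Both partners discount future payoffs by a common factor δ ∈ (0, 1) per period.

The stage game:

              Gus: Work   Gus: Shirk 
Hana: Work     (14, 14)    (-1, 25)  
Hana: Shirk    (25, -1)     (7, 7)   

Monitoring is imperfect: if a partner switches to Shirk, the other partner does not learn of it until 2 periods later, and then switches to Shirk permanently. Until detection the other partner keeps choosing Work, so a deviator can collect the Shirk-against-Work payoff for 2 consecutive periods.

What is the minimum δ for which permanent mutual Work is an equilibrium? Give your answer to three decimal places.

A deviator earns 25 for 2 periods, then 7 forever; cooperating earns 14 forever. Multiplying the IC by (1−δ):
14 ≥ 25(1−δ^2) + 7δ^2, so 18·δ^2 ≥ 11 and δ^2 ≥ 11/18.
δ ≥ (11/18)^(1/2) ≈ 0.782.

0.782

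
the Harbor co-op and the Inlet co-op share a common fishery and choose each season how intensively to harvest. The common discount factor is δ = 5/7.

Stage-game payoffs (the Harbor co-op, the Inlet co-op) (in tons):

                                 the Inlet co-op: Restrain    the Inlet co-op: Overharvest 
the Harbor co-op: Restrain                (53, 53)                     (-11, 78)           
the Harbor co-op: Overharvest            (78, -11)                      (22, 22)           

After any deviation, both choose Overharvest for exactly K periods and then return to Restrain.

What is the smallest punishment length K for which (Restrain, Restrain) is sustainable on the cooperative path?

2

Need Σ_{k=1}^{K} δ^k ≥ (78−53)/(53−22) = 0.8065 at δ = 5/7.
At K = 1 the sum is 0.7143 < 0.8065; at K = 2 it is 1.2245 ≥ 0.8065.
So the minimum punishment length is K = 2.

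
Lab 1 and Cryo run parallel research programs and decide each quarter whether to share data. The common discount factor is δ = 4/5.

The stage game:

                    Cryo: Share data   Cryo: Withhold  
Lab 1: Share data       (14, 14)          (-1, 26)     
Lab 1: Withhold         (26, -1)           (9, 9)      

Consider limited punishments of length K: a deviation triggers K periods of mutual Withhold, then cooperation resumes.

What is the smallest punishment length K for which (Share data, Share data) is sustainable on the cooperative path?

5

No profitable deviation requires (14−9)(δ+…+δ^K) ≥ 26−14, i.e. δ+…+δ^K ≥ 12/5 ≈ 2.4000.
With δ = 4/5, the partial sums are K=1: 0.8000, K=2: 1.4400, K=3: 1.9520, K=4: 2.3616, K=5: 2.6893.
K = 5 is the first length at which the sum reaches 2.4000.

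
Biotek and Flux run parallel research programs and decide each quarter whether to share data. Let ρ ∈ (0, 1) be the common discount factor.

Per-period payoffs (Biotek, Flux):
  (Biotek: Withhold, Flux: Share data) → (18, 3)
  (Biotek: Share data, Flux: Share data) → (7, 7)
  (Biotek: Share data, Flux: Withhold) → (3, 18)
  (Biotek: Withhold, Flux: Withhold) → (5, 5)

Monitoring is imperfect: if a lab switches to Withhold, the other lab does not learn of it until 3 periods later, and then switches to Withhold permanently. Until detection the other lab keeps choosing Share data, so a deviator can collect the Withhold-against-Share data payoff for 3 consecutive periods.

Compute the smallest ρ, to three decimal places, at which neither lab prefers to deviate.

0.946

The best deviation is to choose Withhold for all 3 undetected periods, earning 18 each, then 5 forever once detected.
Deviation value: 18(1−ρ^3)/(1−ρ) + 5ρ^3/(1−ρ); cooperation value: 7/(1−ρ).
IC: 7 ≥ 18(1−ρ^3) + 5ρ^3 = 18 − 13ρ^3.
So ρ^3 ≥ 11/13, giving ρ ≥ (11/13)^(1/3) ≈ 0.946.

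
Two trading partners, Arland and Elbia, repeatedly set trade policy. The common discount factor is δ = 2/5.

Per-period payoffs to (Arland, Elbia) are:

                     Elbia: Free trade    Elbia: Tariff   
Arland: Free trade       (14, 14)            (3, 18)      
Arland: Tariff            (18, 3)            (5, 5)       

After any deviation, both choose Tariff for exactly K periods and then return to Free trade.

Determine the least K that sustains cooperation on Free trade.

2

IC: δ(1−δ^K)/(1−δ) ≥ (18−14)/(14−5) = 4/9.
With δ = 2/5: need 1 − δ^K ≥ 4/9·(1−2/5)/(2/5), i.e. δ^K ≤ 0.3333.
Since (2/5)^1 = 0.4000 and (2/5)^2 = 0.1600, the smallest such K is 2.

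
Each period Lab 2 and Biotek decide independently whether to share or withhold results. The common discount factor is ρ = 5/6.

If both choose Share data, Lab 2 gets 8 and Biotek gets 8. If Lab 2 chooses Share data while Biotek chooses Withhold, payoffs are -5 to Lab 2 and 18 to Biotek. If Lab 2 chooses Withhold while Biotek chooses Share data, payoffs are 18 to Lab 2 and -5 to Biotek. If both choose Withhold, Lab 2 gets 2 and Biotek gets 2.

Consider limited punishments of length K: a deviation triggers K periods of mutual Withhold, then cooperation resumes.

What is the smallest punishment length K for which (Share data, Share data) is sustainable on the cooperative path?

3

Need Σ_{k=1}^{K} ρ^k ≥ (18−8)/(8−2) = 1.6667 at ρ = 5/6.
At K = 2 the sum is 1.5278 < 1.6667; at K = 3 it is 2.1065 ≥ 1.6667.
So the minimum punishment length is K = 3.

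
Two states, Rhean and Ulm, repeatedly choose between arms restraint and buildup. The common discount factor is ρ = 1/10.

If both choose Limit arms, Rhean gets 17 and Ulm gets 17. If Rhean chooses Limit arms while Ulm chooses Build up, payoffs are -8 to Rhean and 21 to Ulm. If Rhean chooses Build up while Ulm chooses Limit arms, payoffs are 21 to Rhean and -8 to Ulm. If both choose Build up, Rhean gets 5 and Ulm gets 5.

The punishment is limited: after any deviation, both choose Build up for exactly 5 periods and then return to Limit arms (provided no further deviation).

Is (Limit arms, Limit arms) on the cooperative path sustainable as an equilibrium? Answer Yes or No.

Comparing payoff streams over the 6 periods until play realigns: cooperate → 17(1+ρ+…+ρ^5); deviate → 21 + 5(ρ+…+ρ^5).
Cooperation is sustained iff (17−5)(ρ+…+ρ^5) ≥ 21−17.
ρ+…+ρ^5 = 1/10·(1−(1/10)^5)/(1−1/10) = 0.1111, and (21−17)/(17−5) = 0.3333.
0.1111 < 0.3333, so cooperation is not sustainable.

No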